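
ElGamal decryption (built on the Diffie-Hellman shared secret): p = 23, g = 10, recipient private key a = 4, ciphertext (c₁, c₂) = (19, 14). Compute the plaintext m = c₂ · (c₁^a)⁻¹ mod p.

20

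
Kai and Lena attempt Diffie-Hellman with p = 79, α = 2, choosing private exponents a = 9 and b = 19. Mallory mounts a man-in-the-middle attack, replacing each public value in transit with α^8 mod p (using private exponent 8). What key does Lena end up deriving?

5

Lena receives Mallory's public value M = 2^8 mod 79 instead of the honest one.
2^1 ≡ 2 (mod 79)
2^2 = (2^1)^2 ≡ 2^2 = 4 ≡ 4 (mod 79)
2^4 = (2^2)^2 ≡ 4^2 = 16 ≡ 16 (mod 79)
2^8 = (2^4)^2 ≡ 16^2 = 256 ≡ 19 (mod 79)
So M = 19. Lena computes K = M^19 mod 79.
19^1 ≡ 19 (mod 79)
19^2 = (19^1)^2 ≡ 19^2 = 361 ≡ 45 (mod 79)
19^4 = (19^2)^2 ≡ 45^2 = 2025 ≡ 50 (mod 79)
19^8 = (19^4)^2 ≡ 50^2 = 2500 ≡ 51 (mod 79)
19^16 = (19^8)^2 ≡ 51^2 = 2601 ≡ 73 (mod 79)
19^19 = 19^16 · 19^2 · 19^1 ≡ 73 · 45 · 19 ≡ 5 (mod 79).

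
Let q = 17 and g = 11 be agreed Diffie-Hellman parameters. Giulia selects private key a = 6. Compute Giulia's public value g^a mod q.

8

Public value = 11^6 mod 17.
11^1 ≡ 11 (mod 17)
11^2 = (11^1)^2 ≡ 11^2 = 121 ≡ 2 (mod 17)
11^4 = (11^2)^2 ≡ 2^2 = 4 ≡ 4 (mod 17)
11^6 = 11^4 · 11^2 ≡ 4 · 2 ≡ 8 (mod 17).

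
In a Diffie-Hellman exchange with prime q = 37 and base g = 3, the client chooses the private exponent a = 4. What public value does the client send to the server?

Public value = 3^4 mod 37.
3^1 ≡ 3 (mod 37)
3^2 = (3^1)^2 ≡ 3^2 = 9 ≡ 9 (mod 37)
3^4 = (3^2)^2 ≡ 9^2 = 81 ≡ 7 (mod 37)

7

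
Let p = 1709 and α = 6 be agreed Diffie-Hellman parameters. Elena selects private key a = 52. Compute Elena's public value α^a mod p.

Public value = 6^52 mod 1709.
6^1 ≡ 6 (mod 1709)
6^2 = (6^1)^2 ≡ 6^2 = 36 ≡ 36 (mod 1709)
6^4 = (6^2)^2 ≡ 36^2 = 1296 ≡ 1296 (mod 1709)
6^8 = (6^4)^2 ≡ 1296^2 = 1679616 ≡ 1378 (mod 1709)
6^16 = (6^8)^2 ≡ 1378^2 = 1898884 ≡ 185 (mod 1709)
6^32 = (6^16)^2 ≡ 185^2 = 34225 ≡ 45 (mod 1709)
6^52 = 6^32 · 6^16 · 6^4 ≡ 45 · 185 · 1296 ≡ 283 (mod 1709).

283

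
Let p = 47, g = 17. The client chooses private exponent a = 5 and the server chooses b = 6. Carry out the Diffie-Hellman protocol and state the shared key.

3

The client sends A = g^a mod p = 17^5 mod 47.
17^1 ≡ 17 (mod 47)
17^2 = (17^1)^2 ≡ 17^2 = 289 ≡ 7 (mod 47)
17^4 = (17^2)^2 ≡ 7^2 = 49 ≡ 2 (mod 47)
17^5 = 17^4 · 17^1 ≡ 2 · 17 ≡ 34 (mod 47).
So A = 34. The server then computes K = A^b mod p = 34^6 mod 47.
34^1 ≡ 34 (mod 47)
34^2 = (34^1)^2 ≡ 34^2 = 1156 ≡ 28 (mod 47)
34^4 = (34^2)^2 ≡ 28^2 = 784 ≡ 32 (mod 47)
34^6 = 34^4 · 34^2 ≡ 32 · 28 ≡ 3 (mod 47).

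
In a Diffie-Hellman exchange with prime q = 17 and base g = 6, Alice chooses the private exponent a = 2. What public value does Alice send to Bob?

2

Public value = 6^2 (mod 17).
6^1 ≡ 6 (mod 17)
6^2 = (6^1)^2 ≡ 6^2 = 36 ≡ 2 (mod 17)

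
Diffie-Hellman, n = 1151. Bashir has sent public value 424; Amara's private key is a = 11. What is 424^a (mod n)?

Shared key K = 424^11 mod 1151.
424^1 ≡ 424 (mod 1151)
424^2 = (424^1)^2 ≡ 424^2 = 179776 ≡ 220 (mod 1151)
424^4 = (424^2)^2 ≡ 220^2 = 48400 ≡ 58 (mod 1151)
424^8 = (424^4)^2 ≡ 58^2 = 3364 ≡ 1062 (mod 1151)
424^11 = 424^8 · 424^2 · 424^1 ≡ 1062 · 220 · 424 ≡ 243 (mod 1151).

243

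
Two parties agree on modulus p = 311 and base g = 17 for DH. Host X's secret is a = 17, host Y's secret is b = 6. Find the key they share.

Host Y sends B = g^b mod p = 17^6 mod 311.
17^1 ≡ 17 (mod 311)
17^2 = (17^1)^2 ≡ 17^2 = 289 ≡ 289 (mod 311)
17^4 = (17^2)^2 ≡ 289^2 = 83521 ≡ 173 (mod 311)
17^6 = 17^4 · 17^2 ≡ 173 · 289 ≡ 237 (mod 311).
So B = 237. Host X then computes K = B^a mod p = 237^17 mod 311.
237^1 ≡ 237 (mod 311)
237^2 = (237^1)^2 ≡ 237^2 = 56169 ≡ 189 (mod 311)
237^4 = (237^2)^2 ≡ 189^2 = 35721 ≡ 267 (mod 311)
237^8 = (237^4)^2 ≡ 267^2 = 71289 ≡ 70 (mod 311)
237^16 = (237^8)^2 ≡ 70^2 = 4900 ≡ 235 (mod 311)
237^17 = 237^16 · 237^1 ≡ 235 · 237 ≡ 26 (mod 311).

26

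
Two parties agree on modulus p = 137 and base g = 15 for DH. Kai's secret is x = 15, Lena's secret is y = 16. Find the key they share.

88

Lena sends B = g^y mod p = 15^16 mod 137.
15^1 ≡ 15 (mod 137)
15^2 = (15^1)^2 ≡ 15^2 = 225 ≡ 88 (mod 137)
15^4 = (15^2)^2 ≡ 88^2 = 7744 ≡ 72 (mod 137)
15^8 = (15^4)^2 ≡ 72^2 = 5184 ≡ 115 (mod 137)
15^16 = (15^8)^2 ≡ 115^2 = 13225 ≡ 73 (mod 137)
So B = 73. Kai then computes K = B^x mod p = 73^15 mod 137.
73^1 ≡ 73 (mod 137)
73^2 = (73^1)^2 ≡ 73^2 = 5329 ≡ 123 (mod 137)
73^4 = (73^2)^2 ≡ 123^2 = 15129 ≡ 59 (mod 137)
73^8 = (73^4)^2 ≡ 59^2 = 3481 ≡ 56 (mod 137)
73^15 = 73^8 · 73^4 · 73^2 · 73^1 ≡ 56 · 59 · 123 · 73 ≡ 88 (mod 137).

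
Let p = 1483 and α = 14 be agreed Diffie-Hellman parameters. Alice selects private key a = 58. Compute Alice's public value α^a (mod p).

827

Public value = 14^58 (mod 1483).
14^1 ≡ 14 (mod 1483)
14^2 = (14^1)^2 ≡ 14^2 = 196 ≡ 196 (mod 1483)
14^4 = (14^2)^2 ≡ 196^2 = 38416 ≡ 1341 (mod 1483)
14^8 = (14^4)^2 ≡ 1341^2 = 1798281 ≡ 885 (mod 1483)
14^16 = (14^8)^2 ≡ 885^2 = 783225 ≡ 201 (mod 1483)
14^32 = (14^16)^2 ≡ 201^2 = 40401 ≡ 360 (mod 1483)
14^58 = 14^32 · 14^16 · 14^8 · 14^2 ≡ 360 · 201 · 885 · 196 ≡ 827 (mod 1483).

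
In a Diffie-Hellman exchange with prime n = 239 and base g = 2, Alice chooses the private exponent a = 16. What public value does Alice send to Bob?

50

Public value = 2^16 (mod 239).
2^1 ≡ 2 (mod 239)
2^2 = (2^1)^2 ≡ 2^2 = 4 ≡ 4 (mod 239)
2^4 = (2^2)^2 ≡ 4^2 = 16 ≡ 16 (mod 239)
2^8 = (2^4)^2 ≡ 16^2 = 256 ≡ 17 (mod 239)
2^16 = (2^8)^2 ≡ 17^2 = 289 ≡ 50 (mod 239)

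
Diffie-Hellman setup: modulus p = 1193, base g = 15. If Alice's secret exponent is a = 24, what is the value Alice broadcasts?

604

Public value = 15^24 (mod 1193).
15^1 ≡ 15 (mod 1193)
15^2 = (15^1)^2 ≡ 15^2 = 225 ≡ 225 (mod 1193)
15^4 = (15^2)^2 ≡ 225^2 = 50625 ≡ 519 (mod 1193)
15^8 = (15^4)^2 ≡ 519^2 = 269361 ≡ 936 (mod 1193)
15^16 = (15^8)^2 ≡ 936^2 = 876096 ≡ 434 (mod 1193)
15^24 = 15^16 · 15^8 ≡ 434 · 936 ≡ 604 (mod 1193).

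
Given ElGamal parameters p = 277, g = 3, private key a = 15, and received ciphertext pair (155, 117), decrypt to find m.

Shared mask s = c₁^a mod p = 155^15 mod 277.
155^1 ≡ 155 (mod 277)
155^2 = (155^1)^2 ≡ 155^2 = 24025 ≡ 203 (mod 277)
155^4 = (155^2)^2 ≡ 203^2 = 41209 ≡ 213 (mod 277)
155^8 = (155^4)^2 ≡ 213^2 = 45369 ≡ 218 (mod 277)
155^15 = 155^8 · 155^4 · 155^2 · 155^1 ≡ 218 · 213 · 203 · 155 ≡ 169 (mod 277).
So s = 169; s⁻¹ ≡ 218 (mod 277).
m = c₂ · s⁻¹ mod 277 = 117 · 218 mod 277 = 22.

22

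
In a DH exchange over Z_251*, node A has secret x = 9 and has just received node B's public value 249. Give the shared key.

241

Shared key K = 249^9 mod 251.
249^1 ≡ 249 (mod 251)
249^2 = (249^1)^2 ≡ 249^2 = 62001 ≡ 4 (mod 251)
249^4 = (249^2)^2 ≡ 4^2 = 16 ≡ 16 (mod 251)
249^8 = (249^4)^2 ≡ 16^2 = 256 ≡ 5 (mod 251)
249^9 = 249^8 · 249^1 ≡ 5 · 249 ≡ 241 (mod 251).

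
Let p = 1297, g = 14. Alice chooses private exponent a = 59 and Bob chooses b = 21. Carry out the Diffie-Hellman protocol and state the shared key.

1150

Bob sends B = g^b mod p = 14^21 mod 1297.
14^1 ≡ 14 (mod 1297)
14^2 = (14^1)^2 ≡ 14^2 = 196 ≡ 196 (mod 1297)
14^4 = (14^2)^2 ≡ 196^2 = 38416 ≡ 803 (mod 1297)
14^8 = (14^4)^2 ≡ 803^2 = 644809 ≡ 200 (mod 1297)
14^16 = (14^8)^2 ≡ 200^2 = 40000 ≡ 1090 (mod 1297)
14^21 = 14^16 · 14^4 · 14^1 ≡ 1090 · 803 · 14 ≡ 1021 (mod 1297).
So B = 1021. Alice then computes K = B^a mod p = 1021^59 mod 1297.
1021^1 ≡ 1021 (mod 1297)
1021^2 = (1021^1)^2 ≡ 1021^2 = 1042441 ≡ 950 (mod 1297)
1021^4 = (1021^2)^2 ≡ 950^2 = 902500 ≡ 1085 (mod 1297)
1021^8 = (1021^4)^2 ≡ 1085^2 = 1177225 ≡ 846 (mod 1297)
1021^16 = (1021^8)^2 ≡ 846^2 = 715716 ≡ 1069 (mod 1297)
1021^32 = (1021^16)^2 ≡ 1069^2 = 1142761 ≡ 104 (mod 1297)
1021^59 = 1021^32 · 1021^16 · 1021^8 · 1021^2 · 1021^1 ≡ 104 · 1069 · 846 · 950 · 1021 ≡ 1150 (mod 1297).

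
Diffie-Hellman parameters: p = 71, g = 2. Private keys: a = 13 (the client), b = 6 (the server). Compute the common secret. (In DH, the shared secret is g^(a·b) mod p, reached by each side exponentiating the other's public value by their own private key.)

The client sends A = g^a mod p = 2^13 mod 71.
2^1 ≡ 2 (mod 71)
2^2 = (2^1)^2 ≡ 2^2 = 4 ≡ 4 (mod 71)
2^4 = (2^2)^2 ≡ 4^2 = 16 ≡ 16 (mod 71)
2^8 = (2^4)^2 ≡ 16^2 = 256 ≡ 43 (mod 71)
2^13 = 2^8 · 2^4 · 2^1 ≡ 43 · 16 · 2 ≡ 27 (mod 71).
So A = 27. The server then computes K = A^b mod p = 27^6 mod 71.
27^1 ≡ 27 (mod 71)
27^2 = (27^1)^2 ≡ 27^2 = 729 ≡ 19 (mod 71)
27^4 = (27^2)^2 ≡ 19^2 = 361 ≡ 6 (mod 71)
27^6 = 27^4 · 27^2 ≡ 6 · 19 ≡ 43 (mod 71).

43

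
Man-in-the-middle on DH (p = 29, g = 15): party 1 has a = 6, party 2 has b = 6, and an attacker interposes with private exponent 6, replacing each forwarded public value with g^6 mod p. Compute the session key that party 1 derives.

Party 1 receives an attacker's public value M = 15^6 mod 29 instead of the honest one.
15^1 ≡ 15 (mod 29)
15^2 = (15^1)^2 ≡ 15^2 = 225 ≡ 22 (mod 29)
15^4 = (15^2)^2 ≡ 22^2 = 484 ≡ 20 (mod 29)
15^6 = 15^4 · 15^2 ≡ 20 · 22 ≡ 5 (mod 29).
So M = 5. Party 1 computes K = M^6 mod 29.
5^1 ≡ 5 (mod 29)
5^2 = (5^1)^2 ≡ 5^2 = 25 ≡ 25 (mod 29)
5^4 = (5^2)^2 ≡ 25^2 = 625 ≡ 16 (mod 29)
5^6 = 5^4 · 5^2 ≡ 16 · 25 ≡ 23 (mod 29).

23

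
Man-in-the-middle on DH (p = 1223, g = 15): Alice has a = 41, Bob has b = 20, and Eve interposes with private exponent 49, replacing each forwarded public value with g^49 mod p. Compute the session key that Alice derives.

265

Alice receives Eve's public value M = 15^49 mod 1223 instead of the honest one.
15^1 ≡ 15 (mod 1223)
15^2 = (15^1)^2 ≡ 15^2 = 225 ≡ 225 (mod 1223)
15^4 = (15^2)^2 ≡ 225^2 = 50625 ≡ 482 (mod 1223)
15^8 = (15^4)^2 ≡ 482^2 = 232324 ≡ 1177 (mod 1223)
15^16 = (15^8)^2 ≡ 1177^2 = 1385329 ≡ 893 (mod 1223)
15^32 = (15^16)^2 ≡ 893^2 = 797449 ≡ 53 (mod 1223)
15^49 = 15^32 · 15^16 · 15^1 ≡ 53 · 893 · 15 ≡ 595 (mod 1223).
So M = 595. Alice computes K = M^41 mod 1223.
595^1 ≡ 595 (mod 1223)
595^2 = (595^1)^2 ≡ 595^2 = 354025 ≡ 578 (mod 1223)
595^4 = (595^2)^2 ≡ 578^2 = 334084 ≡ 205 (mod 1223)
595^8 = (595^4)^2 ≡ 205^2 = 42025 ≡ 443 (mod 1223)
595^16 = (595^8)^2 ≡ 443^2 = 196249 ≡ 569 (mod 1223)
595^32 = (595^16)^2 ≡ 569^2 = 323761 ≡ 889 (mod 1223)
595^41 = 595^32 · 595^8 · 595^1 ≡ 889 · 443 · 595 ≡ 265 (mod 1223).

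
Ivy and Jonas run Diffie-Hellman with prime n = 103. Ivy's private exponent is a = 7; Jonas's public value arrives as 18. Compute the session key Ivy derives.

Shared key K = 18^7 mod 103.
18^1 ≡ 18 (mod 103)
18^2 = (18^1)^2 ≡ 18^2 = 324 ≡ 15 (mod 103)
18^4 = (18^2)^2 ≡ 15^2 = 225 ≡ 19 (mod 103)
18^7 = 18^4 · 18^2 · 18^1 ≡ 19 · 15 · 18 ≡ 83 (mod 103).

83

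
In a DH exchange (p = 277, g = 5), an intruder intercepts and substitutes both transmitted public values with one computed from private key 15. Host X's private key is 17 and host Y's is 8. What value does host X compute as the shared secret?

159

Host X receives an intruder's public value M = 5^15 mod 277 instead of the honest one.
5^1 ≡ 5 (mod 277)
5^2 = (5^1)^2 ≡ 5^2 = 25 ≡ 25 (mod 277)
5^4 = (5^2)^2 ≡ 25^2 = 625 ≡ 71 (mod 277)
5^8 = (5^4)^2 ≡ 71^2 = 5041 ≡ 55 (mod 277)
5^15 = 5^8 · 5^4 · 5^2 · 5^1 ≡ 55 · 71 · 25 · 5 ≡ 51 (mod 277).
So M = 51. Host X computes K = M^17 mod 277.
51^1 ≡ 51 (mod 277)
51^2 = (51^1)^2 ≡ 51^2 = 2601 ≡ 108 (mod 277)
51^4 = (51^2)^2 ≡ 108^2 = 11664 ≡ 30 (mod 277)
51^8 = (51^4)^2 ≡ 30^2 = 900 ≡ 69 (mod 277)
51^16 = (51^8)^2 ≡ 69^2 = 4761 ≡ 52 (mod 277)
51^17 = 51^16 · 51^1 ≡ 52 · 51 ≡ 159 (mod 277).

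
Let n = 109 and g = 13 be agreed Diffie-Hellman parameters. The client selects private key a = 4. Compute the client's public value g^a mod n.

Public value = 13^4 mod 109.
13^1 ≡ 13 (mod 109)
13^2 = (13^1)^2 ≡ 13^2 = 169 ≡ 60 (mod 109)
13^4 = (13^2)^2 ≡ 60^2 = 3600 ≡ 3 (mod 109)

3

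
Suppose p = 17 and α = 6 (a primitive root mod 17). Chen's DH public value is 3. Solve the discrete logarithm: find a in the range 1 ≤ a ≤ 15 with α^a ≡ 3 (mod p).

Try successive powers of 6 modulo 17:
6^1 ≡ 6
6^2 ≡ 2
6^3 ≡ 12
6^4 ≡ 4
6^5 ≡ 7
6^6 ≡ 8
6^7 ≡ 14
6^8 ≡ 16
6^9 ≡ 11
6^10 ≡ 15
6^11 ≡ 5
6^12 ≡ 13
6^13 ≡ 10
6^14 ≡ 9
6^15 ≡ 3
Found: a = 15.

15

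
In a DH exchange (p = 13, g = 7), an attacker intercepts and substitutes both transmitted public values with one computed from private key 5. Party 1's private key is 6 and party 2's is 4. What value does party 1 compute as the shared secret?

12

Party 1 receives an attacker's public value M = 7^5 mod 13 instead of the honest one.
7^1 ≡ 7 (mod 13)
7^2 = (7^1)^2 ≡ 7^2 = 49 ≡ 10 (mod 13)
7^4 = (7^2)^2 ≡ 10^2 = 100 ≡ 9 (mod 13)
7^5 = 7^4 · 7^1 ≡ 9 · 7 ≡ 11 (mod 13).
So M = 11. Party 1 computes K = M^6 mod 13.
11^1 ≡ 11 (mod 13)
11^2 = (11^1)^2 ≡ 11^2 = 121 ≡ 4 (mod 13)
11^4 = (11^2)^2 ≡ 4^2 = 16 ≡ 3 (mod 13)
11^6 = 11^4 · 11^2 ≡ 3 · 4 ≡ 12 (mod 13).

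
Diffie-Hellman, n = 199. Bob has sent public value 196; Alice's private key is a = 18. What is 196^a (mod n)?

125

Shared key K = 196^18 mod 199.
196^1 ≡ 196 (mod 199)
196^2 = (196^1)^2 ≡ 196^2 = 38416 ≡ 9 (mod 199)
196^4 = (196^2)^2 ≡ 9^2 = 81 ≡ 81 (mod 199)
196^8 = (196^4)^2 ≡ 81^2 = 6561 ≡ 193 (mod 199)
196^16 = (196^8)^2 ≡ 193^2 = 37249 ≡ 36 (mod 199)
196^18 = 196^16 · 196^2 ≡ 36 · 9 ≡ 125 (mod 199).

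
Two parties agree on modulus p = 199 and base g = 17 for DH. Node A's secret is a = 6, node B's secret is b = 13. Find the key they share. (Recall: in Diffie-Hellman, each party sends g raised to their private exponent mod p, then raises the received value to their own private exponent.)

Node B sends B = g^b mod p = 17^13 mod 199.
17^1 ≡ 17 (mod 199)
17^2 = (17^1)^2 ≡ 17^2 = 289 ≡ 90 (mod 199)
17^4 = (17^2)^2 ≡ 90^2 = 8100 ≡ 140 (mod 199)
17^8 = (17^4)^2 ≡ 140^2 = 19600 ≡ 98 (mod 199)
17^13 = 17^8 · 17^4 · 17^1 ≡ 98 · 140 · 17 ≡ 12 (mod 199).
So B = 12. Node A then computes K = B^a mod p = 12^6 mod 199.
12^1 ≡ 12 (mod 199)
12^2 = (12^1)^2 ≡ 12^2 = 144 ≡ 144 (mod 199)
12^4 = (12^2)^2 ≡ 144^2 = 20736 ≡ 40 (mod 199)
12^6 = 12^4 · 12^2 ≡ 40 · 144 ≡ 188 (mod 199).

188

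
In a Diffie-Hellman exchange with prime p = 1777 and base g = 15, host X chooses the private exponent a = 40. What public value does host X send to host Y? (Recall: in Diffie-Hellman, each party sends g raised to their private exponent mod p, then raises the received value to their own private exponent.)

Public value = 15^40 (mod 1777).
15^1 ≡ 15 (mod 1777)
15^2 = (15^1)^2 ≡ 15^2 = 225 ≡ 225 (mod 1777)
15^4 = (15^2)^2 ≡ 225^2 = 50625 ≡ 869 (mod 1777)
15^8 = (15^4)^2 ≡ 869^2 = 755161 ≡ 1713 (mod 1777)
15^16 = (15^8)^2 ≡ 1713^2 = 2934369 ≡ 542 (mod 1777)
15^32 = (15^16)^2 ≡ 542^2 = 293764 ≡ 559 (mod 1777)
15^40 = 15^32 · 15^8 ≡ 559 · 1713 ≡ 1541 (mod 1777).

1541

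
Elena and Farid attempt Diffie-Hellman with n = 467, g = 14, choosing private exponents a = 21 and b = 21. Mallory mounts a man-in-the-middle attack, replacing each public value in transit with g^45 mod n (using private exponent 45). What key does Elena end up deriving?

260

Elena receives Mallory's public value M = 14^45 mod 467 instead of the honest one.
14^1 ≡ 14 (mod 467)
14^2 = (14^1)^2 ≡ 14^2 = 196 ≡ 196 (mod 467)
14^4 = (14^2)^2 ≡ 196^2 = 38416 ≡ 122 (mod 467)
14^8 = (14^4)^2 ≡ 122^2 = 14884 ≡ 407 (mod 467)
14^16 = (14^8)^2 ≡ 407^2 = 165649 ≡ 331 (mod 467)
14^32 = (14^16)^2 ≡ 331^2 = 109561 ≡ 283 (mod 467)
14^45 = 14^32 · 14^8 · 14^4 · 14^1 ≡ 283 · 407 · 122 · 14 ≡ 261 (mod 467).
So M = 261. Elena computes K = M^21 mod 467.
261^1 ≡ 261 (mod 467)
261^2 = (261^1)^2 ≡ 261^2 = 68121 ≡ 406 (mod 467)
261^4 = (261^2)^2 ≡ 406^2 = 164836 ≡ 452 (mod 467)
261^8 = (261^4)^2 ≡ 452^2 = 204304 ≡ 225 (mod 467)
261^16 = (261^8)^2 ≡ 225^2 = 50625 ≡ 189 (mod 467)
261^21 = 261^16 · 261^4 · 261^1 ≡ 189 · 452 · 261 ≡ 260 (mod 467).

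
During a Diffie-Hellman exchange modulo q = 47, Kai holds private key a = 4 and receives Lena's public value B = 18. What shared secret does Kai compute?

Shared key K = 18^4 mod 47.
18^1 ≡ 18 (mod 47)
18^2 = (18^1)^2 ≡ 18^2 = 324 ≡ 42 (mod 47)
18^4 = (18^2)^2 ≡ 42^2 = 1764 ≡ 25 (mod 47)

25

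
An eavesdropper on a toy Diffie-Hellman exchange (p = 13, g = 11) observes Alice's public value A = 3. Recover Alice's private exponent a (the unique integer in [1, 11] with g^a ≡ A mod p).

4

Try successive powers of 11 modulo 13:
11^1 ≡ 11
11^2 ≡ 4
11^3 ≡ 5
11^4 ≡ 3
Found: a = 4.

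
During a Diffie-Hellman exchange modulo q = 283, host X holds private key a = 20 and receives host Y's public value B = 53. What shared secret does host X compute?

Shared key K = 53^20 mod 283.
53^1 ≡ 53 (mod 283)
53^2 = (53^1)^2 ≡ 53^2 = 2809 ≡ 262 (mod 283)
53^4 = (53^2)^2 ≡ 262^2 = 68644 ≡ 158 (mod 283)
53^8 = (53^4)^2 ≡ 158^2 = 24964 ≡ 60 (mod 283)
53^16 = (53^8)^2 ≡ 60^2 = 3600 ≡ 204 (mod 283)
53^20 = 53^16 · 53^4 ≡ 204 · 158 ≡ 253 (mod 283).

253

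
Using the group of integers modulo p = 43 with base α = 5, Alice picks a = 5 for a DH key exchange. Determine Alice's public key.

Public value = 5^5 mod 43.
5^1 ≡ 5 (mod 43)
5^2 = (5^1)^2 ≡ 5^2 = 25 ≡ 25 (mod 43)
5^4 = (5^2)^2 ≡ 25^2 = 625 ≡ 23 (mod 43)
5^5 = 5^4 · 5^1 ≡ 23 · 5 ≡ 29 (mod 43).

29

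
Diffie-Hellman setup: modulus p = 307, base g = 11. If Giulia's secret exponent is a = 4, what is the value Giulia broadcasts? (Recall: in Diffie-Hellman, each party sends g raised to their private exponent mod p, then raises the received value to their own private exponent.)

Public value = 11^4 (mod 307).
11^1 ≡ 11 (mod 307)
11^2 = (11^1)^2 ≡ 11^2 = 121 ≡ 121 (mod 307)
11^4 = (11^2)^2 ≡ 121^2 = 14641 ≡ 212 (mod 307)

212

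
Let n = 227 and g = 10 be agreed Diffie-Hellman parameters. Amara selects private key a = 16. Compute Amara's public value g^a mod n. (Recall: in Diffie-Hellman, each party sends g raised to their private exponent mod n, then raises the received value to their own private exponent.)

Public value = 10^16 mod 227.
10^1 ≡ 10 (mod 227)
10^2 = (10^1)^2 ≡ 10^2 = 100 ≡ 100 (mod 227)
10^4 = (10^2)^2 ≡ 100^2 = 10000 ≡ 12 (mod 227)
10^8 = (10^4)^2 ≡ 12^2 = 144 ≡ 144 (mod 227)
10^16 = (10^8)^2 ≡ 144^2 = 20736 ≡ 79 (mod 227)

79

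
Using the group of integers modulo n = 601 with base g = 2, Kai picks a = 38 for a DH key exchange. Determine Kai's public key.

379

Public value = 2^38 mod 601.
2^1 ≡ 2 (mod 601)
2^2 = (2^1)^2 ≡ 2^2 = 4 ≡ 4 (mod 601)
2^4 = (2^2)^2 ≡ 4^2 = 16 ≡ 16 (mod 601)
2^8 = (2^4)^2 ≡ 16^2 = 256 ≡ 256 (mod 601)
2^16 = (2^8)^2 ≡ 256^2 = 65536 ≡ 27 (mod 601)
2^32 = (2^16)^2 ≡ 27^2 = 729 ≡ 128 (mod 601)
2^38 = 2^32 · 2^4 · 2^2 ≡ 128 · 16 · 4 ≡ 379 (mod 601).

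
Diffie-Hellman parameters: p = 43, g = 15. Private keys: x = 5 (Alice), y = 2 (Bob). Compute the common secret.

25

Bob sends B = g^y mod p = 15^2 mod 43.
15^1 ≡ 15 (mod 43)
15^2 = (15^1)^2 ≡ 15^2 = 225 ≡ 10 (mod 43)
So B = 10. Alice then computes K = B^x mod p = 10^5 mod 43.
10^1 ≡ 10 (mod 43)
10^2 = (10^1)^2 ≡ 10^2 = 100 ≡ 14 (mod 43)
10^4 = (10^2)^2 ≡ 14^2 = 196 ≡ 24 (mod 43)
10^5 = 10^4 · 10^1 ≡ 24 · 10 ≡ 25 (mod 43).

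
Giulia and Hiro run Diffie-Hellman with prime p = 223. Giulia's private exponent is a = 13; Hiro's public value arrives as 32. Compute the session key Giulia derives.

98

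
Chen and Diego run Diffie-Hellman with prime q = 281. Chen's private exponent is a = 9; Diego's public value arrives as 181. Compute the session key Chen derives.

165

Shared key K = 181^9 mod 281.
181^1 ≡ 181 (mod 281)
181^2 = (181^1)^2 ≡ 181^2 = 32761 ≡ 165 (mod 281)
181^4 = (181^2)^2 ≡ 165^2 = 27225 ≡ 249 (mod 281)
181^8 = (181^4)^2 ≡ 249^2 = 62001 ≡ 181 (mod 281)
181^9 = 181^8 · 181^1 ≡ 181 · 181 ≡ 165 (mod 281).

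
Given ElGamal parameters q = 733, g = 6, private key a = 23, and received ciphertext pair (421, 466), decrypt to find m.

Shared mask s = c₁^a mod q = 421^23 mod 733.
421^1 ≡ 421 (mod 733)
421^2 = (421^1)^2 ≡ 421^2 = 177241 ≡ 588 (mod 733)
421^4 = (421^2)^2 ≡ 588^2 = 345744 ≡ 501 (mod 733)
421^8 = (421^4)^2 ≡ 501^2 = 251001 ≡ 315 (mod 733)
421^16 = (421^8)^2 ≡ 315^2 = 99225 ≡ 270 (mod 733)
421^23 = 421^16 · 421^4 · 421^2 · 421^1 ≡ 270 · 501 · 588 · 421 ≡ 108 (mod 733).
So s = 108; s⁻¹ ≡ 319 (mod 733).
m = c₂ · s⁻¹ mod 733 = 466 · 319 mod 733 = 588.

588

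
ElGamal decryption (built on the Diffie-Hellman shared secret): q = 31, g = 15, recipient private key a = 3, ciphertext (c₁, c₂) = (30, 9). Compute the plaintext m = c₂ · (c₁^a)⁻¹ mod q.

22

Shared mask s = c₁^a mod q = 30^3 mod 31.
30^1 ≡ 30 (mod 31)
30^2 = (30^1)^2 ≡ 30^2 = 900 ≡ 1 (mod 31)
30^3 = 30^2 · 30^1 ≡ 1 · 30 ≡ 30 (mod 31).
So s = 30; s⁻¹ ≡ 30 (mod 31).
m = c₂ · s⁻¹ mod 31 = 9 · 30 mod 31 = 22.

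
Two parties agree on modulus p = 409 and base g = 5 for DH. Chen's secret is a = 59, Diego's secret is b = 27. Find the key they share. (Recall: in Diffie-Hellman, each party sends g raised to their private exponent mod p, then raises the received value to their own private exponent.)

345

Chen sends A = g^a mod p = 5^59 mod 409.
5^1 ≡ 5 (mod 409)
5^2 = (5^1)^2 ≡ 5^2 = 25 ≡ 25 (mod 409)
5^4 = (5^2)^2 ≡ 25^2 = 625 ≡ 216 (mod 409)
5^8 = (5^4)^2 ≡ 216^2 = 46656 ≡ 30 (mod 409)
5^16 = (5^8)^2 ≡ 30^2 = 900 ≡ 82 (mod 409)
5^32 = (5^16)^2 ≡ 82^2 = 6724 ≡ 180 (mod 409)
5^59 = 5^32 · 5^16 · 5^8 · 5^2 · 5^1 ≡ 180 · 82 · 30 · 25 · 5 ≡ 30 (mod 409).
So A = 30. Diego then computes K = A^b mod p = 30^27 mod 409.
30^1 ≡ 30 (mod 409)
30^2 = (30^1)^2 ≡ 30^2 = 900 ≡ 82 (mod 409)
30^4 = (30^2)^2 ≡ 82^2 = 6724 ≡ 180 (mod 409)
30^8 = (30^4)^2 ≡ 180^2 = 32400 ≡ 89 (mod 409)
30^16 = (30^8)^2 ≡ 89^2 = 7921 ≡ 150 (mod 409)
30^27 = 30^16 · 30^8 · 30^2 · 30^1 ≡ 150 · 89 · 82 · 30 ≡ 345 (mod 409).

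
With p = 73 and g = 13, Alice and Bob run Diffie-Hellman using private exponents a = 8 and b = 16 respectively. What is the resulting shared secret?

Alice sends A = g^a mod p = 13^8 mod 73.
13^1 ≡ 13 (mod 73)
13^2 = (13^1)^2 ≡ 13^2 = 169 ≡ 23 (mod 73)
13^4 = (13^2)^2 ≡ 23^2 = 529 ≡ 18 (mod 73)
13^8 = (13^4)^2 ≡ 18^2 = 324 ≡ 32 (mod 73)
So A = 32. Bob then computes K = A^b mod p = 32^16 mod 73.
32^1 ≡ 32 (mod 73)
32^2 = (32^1)^2 ≡ 32^2 = 1024 ≡ 2 (mod 73)
32^4 = (32^2)^2 ≡ 2^2 = 4 ≡ 4 (mod 73)
32^8 = (32^4)^2 ≡ 4^2 = 16 ≡ 16 (mod 73)
32^16 = (32^8)^2 ≡ 16^2 = 256 ≡ 37 (mod 73)

37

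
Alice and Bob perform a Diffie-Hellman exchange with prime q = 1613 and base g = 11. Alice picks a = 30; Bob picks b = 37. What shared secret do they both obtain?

Alice sends A = g^a mod q = 11^30 mod 1613.
11^1 ≡ 11 (mod 1613)
11^2 = (11^1)^2 ≡ 11^2 = 121 ≡ 121 (mod 1613)
11^4 = (11^2)^2 ≡ 121^2 = 14641 ≡ 124 (mod 1613)
11^8 = (11^4)^2 ≡ 124^2 = 15376 ≡ 859 (mod 1613)
11^16 = (11^8)^2 ≡ 859^2 = 737881 ≡ 740 (mod 1613)
11^30 = 11^16 · 11^8 · 11^4 · 11^2 ≡ 740 · 859 · 124 · 121 ≡ 1073 (mod 1613).
So A = 1073. Bob then computes K = A^b mod q = 1073^37 mod 1613.
1073^1 ≡ 1073 (mod 1613)
1073^2 = (1073^1)^2 ≡ 1073^2 = 1151329 ≡ 1260 (mod 1613)
1073^4 = (1073^2)^2 ≡ 1260^2 = 1587600 ≡ 408 (mod 1613)
1073^8 = (1073^4)^2 ≡ 408^2 = 166464 ≡ 325 (mod 1613)
1073^16 = (1073^8)^2 ≡ 325^2 = 105625 ≡ 780 (mod 1613)
1073^32 = (1073^16)^2 ≡ 780^2 = 608400 ≡ 299 (mod 1613)
1073^37 = 1073^32 · 1073^4 · 1073^1 ≡ 299 · 408 · 1073 ≡ 853 (mod 1613).

853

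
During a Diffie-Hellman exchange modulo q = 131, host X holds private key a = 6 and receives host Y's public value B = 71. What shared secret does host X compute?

Shared key K = 71^6 mod 131.
71^1 ≡ 71 (mod 131)
71^2 = (71^1)^2 ≡ 71^2 = 5041 ≡ 63 (mod 131)
71^4 = (71^2)^2 ≡ 63^2 = 3969 ≡ 39 (mod 131)
71^6 = 71^4 · 71^2 ≡ 39 · 63 ≡ 99 (mod 131).

99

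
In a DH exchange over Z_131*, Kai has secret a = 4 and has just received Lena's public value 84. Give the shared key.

Shared key K = 84^4 mod 131.
84^1 ≡ 84 (mod 131)
84^2 = (84^1)^2 ≡ 84^2 = 7056 ≡ 113 (mod 131)
84^4 = (84^2)^2 ≡ 113^2 = 12769 ≡ 62 (mod 131)

62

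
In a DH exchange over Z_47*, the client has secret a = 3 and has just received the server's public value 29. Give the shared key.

43

Shared key K = 29^3 mod 47.
29^1 ≡ 29 (mod 47)
29^2 = (29^1)^2 ≡ 29^2 = 841 ≡ 42 (mod 47)
29^3 = 29^2 · 29^1 ≡ 42 · 29 ≡ 43 (mod 47).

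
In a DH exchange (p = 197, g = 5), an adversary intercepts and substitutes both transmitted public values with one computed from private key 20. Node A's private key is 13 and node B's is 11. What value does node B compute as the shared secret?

Node B receives an adversary's public value M = 5^20 mod 197 instead of the honest one.
5^1 ≡ 5 (mod 197)
5^2 = (5^1)^2 ≡ 5^2 = 25 ≡ 25 (mod 197)
5^4 = (5^2)^2 ≡ 25^2 = 625 ≡ 34 (mod 197)
5^8 = (5^4)^2 ≡ 34^2 = 1156 ≡ 171 (mod 197)
5^16 = (5^8)^2 ≡ 171^2 = 29241 ≡ 85 (mod 197)
5^20 = 5^16 · 5^4 ≡ 85 · 34 ≡ 132 (mod 197).
So M = 132. Node B computes K = M^11 mod 197.
132^1 ≡ 132 (mod 197)
132^2 = (132^1)^2 ≡ 132^2 = 17424 ≡ 88 (mod 197)
132^4 = (132^2)^2 ≡ 88^2 = 7744 ≡ 61 (mod 197)
132^8 = (132^4)^2 ≡ 61^2 = 3721 ≡ 175 (mod 197)
132^11 = 132^8 · 132^2 · 132^1 ≡ 175 · 88 · 132 ≡ 154 (mod 197).

154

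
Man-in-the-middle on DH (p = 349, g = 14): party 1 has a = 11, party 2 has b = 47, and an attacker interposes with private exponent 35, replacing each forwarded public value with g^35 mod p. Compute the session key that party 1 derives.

108

Party 1 receives an attacker's public value M = 14^35 mod 349 instead of the honest one.
14^1 ≡ 14 (mod 349)
14^2 = (14^1)^2 ≡ 14^2 = 196 ≡ 196 (mod 349)
14^4 = (14^2)^2 ≡ 196^2 = 38416 ≡ 26 (mod 349)
14^8 = (14^4)^2 ≡ 26^2 = 676 ≡ 327 (mod 349)
14^16 = (14^8)^2 ≡ 327^2 = 106929 ≡ 135 (mod 349)
14^32 = (14^16)^2 ≡ 135^2 = 18225 ≡ 77 (mod 349)
14^35 = 14^32 · 14^2 · 14^1 ≡ 77 · 196 · 14 ≡ 143 (mod 349).
So M = 143. Party 1 computes K = M^11 mod 349.
143^1 ≡ 143 (mod 349)
143^2 = (143^1)^2 ≡ 143^2 = 20449 ≡ 207 (mod 349)
143^4 = (143^2)^2 ≡ 207^2 = 42849 ≡ 271 (mod 349)
143^8 = (143^4)^2 ≡ 271^2 = 73441 ≡ 151 (mod 349)
143^11 = 143^8 · 143^2 · 143^1 ≡ 151 · 207 · 143 ≡ 108 (mod 349).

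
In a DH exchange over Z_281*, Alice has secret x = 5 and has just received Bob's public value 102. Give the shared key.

Shared key K = 102^5 mod 281.
102^1 ≡ 102 (mod 281)
102^2 = (102^1)^2 ≡ 102^2 = 10404 ≡ 7 (mod 281)
102^4 = (102^2)^2 ≡ 7^2 = 49 ≡ 49 (mod 281)
102^5 = 102^4 · 102^1 ≡ 49 · 102 ≡ 221 (mod 281).

221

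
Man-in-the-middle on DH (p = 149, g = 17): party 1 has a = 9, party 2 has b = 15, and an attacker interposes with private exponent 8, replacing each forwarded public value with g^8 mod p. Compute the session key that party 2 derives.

85

Party 2 receives an attacker's public value M = 17^8 mod 149 instead of the honest one.
17^1 ≡ 17 (mod 149)
17^2 = (17^1)^2 ≡ 17^2 = 289 ≡ 140 (mod 149)
17^4 = (17^2)^2 ≡ 140^2 = 19600 ≡ 81 (mod 149)
17^8 = (17^4)^2 ≡ 81^2 = 6561 ≡ 5 (mod 149)
So M = 5. Party 2 computes K = M^15 mod 149.
5^1 ≡ 5 (mod 149)
5^2 = (5^1)^2 ≡ 5^2 = 25 ≡ 25 (mod 149)
5^4 = (5^2)^2 ≡ 25^2 = 625 ≡ 29 (mod 149)
5^8 = (5^4)^2 ≡ 29^2 = 841 ≡ 96 (mod 149)
5^15 = 5^8 · 5^4 · 5^2 · 5^1 ≡ 96 · 29 · 25 · 5 ≡ 85 (mod 149).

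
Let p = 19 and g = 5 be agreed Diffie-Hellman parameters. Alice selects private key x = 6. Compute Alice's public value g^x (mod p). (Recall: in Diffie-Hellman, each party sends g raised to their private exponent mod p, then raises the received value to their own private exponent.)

Public value = 5^6 (mod 19).
5^1 ≡ 5 (mod 19)
5^2 = (5^1)^2 ≡ 5^2 = 25 ≡ 6 (mod 19)
5^4 = (5^2)^2 ≡ 6^2 = 36 ≡ 17 (mod 19)
5^6 = 5^4 · 5^2 ≡ 17 · 6 ≡ 7 (mod 19).

7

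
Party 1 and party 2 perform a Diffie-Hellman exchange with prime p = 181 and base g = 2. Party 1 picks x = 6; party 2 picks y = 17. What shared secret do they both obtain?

Party 1 sends A = g^x mod p = 2^6 mod 181.
2^1 ≡ 2 (mod 181)
2^2 = (2^1)^2 ≡ 2^2 = 4 ≡ 4 (mod 181)
2^4 = (2^2)^2 ≡ 4^2 = 16 ≡ 16 (mod 181)
2^6 = 2^4 · 2^2 ≡ 16 · 4 ≡ 64 (mod 181).
So A = 64. Party 2 then computes K = A^y mod p = 64^17 mod 181.
64^1 ≡ 64 (mod 181)
64^2 = (64^1)^2 ≡ 64^2 = 4096 ≡ 114 (mod 181)
64^4 = (64^2)^2 ≡ 114^2 = 12996 ≡ 145 (mod 181)
64^8 = (64^4)^2 ≡ 145^2 = 21025 ≡ 29 (mod 181)
64^16 = (64^8)^2 ≡ 29^2 = 841 ≡ 117 (mod 181)
64^17 = 64^16 · 64^1 ≡ 117 · 64 ≡ 67 (mod 181).

67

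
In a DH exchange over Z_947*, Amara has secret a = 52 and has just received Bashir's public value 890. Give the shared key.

73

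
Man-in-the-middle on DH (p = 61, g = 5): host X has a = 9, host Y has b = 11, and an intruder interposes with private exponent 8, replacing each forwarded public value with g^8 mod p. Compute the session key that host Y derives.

Host Y receives an intruder's public value M = 5^8 mod 61 instead of the honest one.
5^1 ≡ 5 (mod 61)
5^2 = (5^1)^2 ≡ 5^2 = 25 ≡ 25 (mod 61)
5^4 = (5^2)^2 ≡ 25^2 = 625 ≡ 15 (mod 61)
5^8 = (5^4)^2 ≡ 15^2 = 225 ≡ 42 (mod 61)
So M = 42. Host Y computes K = M^11 mod 61.
42^1 ≡ 42 (mod 61)
42^2 = (42^1)^2 ≡ 42^2 = 1764 ≡ 56 (mod 61)
42^4 = (42^2)^2 ≡ 56^2 = 3136 ≡ 25 (mod 61)
42^8 = (42^4)^2 ≡ 25^2 = 625 ≡ 15 (mod 61)
42^11 = 42^8 · 42^2 · 42^1 ≡ 15 · 56 · 42 ≡ 22 (mod 61).

22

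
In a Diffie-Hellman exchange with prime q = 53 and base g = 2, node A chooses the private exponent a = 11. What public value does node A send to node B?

Public value = 2^11 mod 53.
2^1 ≡ 2 (mod 53)
2^2 = (2^1)^2 ≡ 2^2 = 4 ≡ 4 (mod 53)
2^4 = (2^2)^2 ≡ 4^2 = 16 ≡ 16 (mod 53)
2^8 = (2^4)^2 ≡ 16^2 = 256 ≡ 44 (mod 53)
2^11 = 2^8 · 2^2 · 2^1 ≡ 44 · 4 · 2 ≡ 34 (mod 53).

34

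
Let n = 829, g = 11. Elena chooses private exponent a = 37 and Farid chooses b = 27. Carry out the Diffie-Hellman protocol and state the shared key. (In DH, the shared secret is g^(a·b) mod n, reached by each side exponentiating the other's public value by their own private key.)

Elena sends A = g^a mod n = 11^37 mod 829.
11^1 ≡ 11 (mod 829)
11^2 = (11^1)^2 ≡ 11^2 = 121 ≡ 121 (mod 829)
11^4 = (11^2)^2 ≡ 121^2 = 14641 ≡ 548 (mod 829)
11^8 = (11^4)^2 ≡ 548^2 = 300304 ≡ 206 (mod 829)
11^16 = (11^8)^2 ≡ 206^2 = 42436 ≡ 157 (mod 829)
11^32 = (11^16)^2 ≡ 157^2 = 24649 ≡ 608 (mod 829)
11^37 = 11^32 · 11^4 · 11^1 ≡ 608 · 548 · 11 ≡ 15 (mod 829).
So A = 15. Farid then computes K = A^b mod n = 15^27 mod 829.
15^1 ≡ 15 (mod 829)
15^2 = (15^1)^2 ≡ 15^2 = 225 ≡ 225 (mod 829)
15^4 = (15^2)^2 ≡ 225^2 = 50625 ≡ 56 (mod 829)
15^8 = (15^4)^2 ≡ 56^2 = 3136 ≡ 649 (mod 829)
15^16 = (15^8)^2 ≡ 649^2 = 421201 ≡ 69 (mod 829)
15^27 = 15^16 · 15^8 · 15^2 · 15^1 ≡ 69 · 649 · 225 · 15 ≡ 56 (mod 829).

56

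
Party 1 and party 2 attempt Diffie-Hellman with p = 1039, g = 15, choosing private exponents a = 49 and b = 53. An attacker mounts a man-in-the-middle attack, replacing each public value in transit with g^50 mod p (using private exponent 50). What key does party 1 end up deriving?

Party 1 receives an attacker's public value M = 15^50 mod 1039 instead of the honest one.
15^1 ≡ 15 (mod 1039)
15^2 = (15^1)^2 ≡ 15^2 = 225 ≡ 225 (mod 1039)
15^4 = (15^2)^2 ≡ 225^2 = 50625 ≡ 753 (mod 1039)
15^8 = (15^4)^2 ≡ 753^2 = 567009 ≡ 754 (mod 1039)
15^16 = (15^8)^2 ≡ 754^2 = 568516 ≡ 183 (mod 1039)
15^32 = (15^16)^2 ≡ 183^2 = 33489 ≡ 241 (mod 1039)
15^50 = 15^32 · 15^16 · 15^2 ≡ 241 · 183 · 225 ≡ 725 (mod 1039).
So M = 725. Party 1 computes K = M^49 mod 1039.
725^1 ≡ 725 (mod 1039)
725^2 = (725^1)^2 ≡ 725^2 = 525625 ≡ 930 (mod 1039)
725^4 = (725^2)^2 ≡ 930^2 = 864900 ≡ 452 (mod 1039)
725^8 = (725^4)^2 ≡ 452^2 = 204304 ≡ 660 (mod 1039)
725^16 = (725^8)^2 ≡ 660^2 = 435600 ≡ 259 (mod 1039)
725^32 = (725^16)^2 ≡ 259^2 = 67081 ≡ 585 (mod 1039)
725^49 = 725^32 · 725^16 · 725^1 ≡ 585 · 259 · 725 ≡ 100 (mod 1039).

100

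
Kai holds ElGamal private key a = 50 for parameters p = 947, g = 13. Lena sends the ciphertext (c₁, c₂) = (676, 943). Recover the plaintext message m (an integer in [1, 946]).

651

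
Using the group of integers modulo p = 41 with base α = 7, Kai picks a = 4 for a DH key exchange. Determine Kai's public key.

23

Public value = 7^4 (mod 41).
7^1 ≡ 7 (mod 41)
7^2 = (7^1)^2 ≡ 7^2 = 49 ≡ 8 (mod 41)
7^4 = (7^2)^2 ≡ 8^2 = 64 ≡ 23 (mod 41)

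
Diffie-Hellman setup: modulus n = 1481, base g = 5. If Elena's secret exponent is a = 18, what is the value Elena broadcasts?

Public value = 5^18 mod 1481.
5^1 ≡ 5 (mod 1481)
5^2 = (5^1)^2 ≡ 5^2 = 25 ≡ 25 (mod 1481)
5^4 = (5^2)^2 ≡ 25^2 = 625 ≡ 625 (mod 1481)
5^8 = (5^4)^2 ≡ 625^2 = 390625 ≡ 1122 (mod 1481)
5^16 = (5^8)^2 ≡ 1122^2 = 1258884 ≡ 34 (mod 1481)
5^18 = 5^16 · 5^2 ≡ 34 · 25 ≡ 850 (mod 1481).

850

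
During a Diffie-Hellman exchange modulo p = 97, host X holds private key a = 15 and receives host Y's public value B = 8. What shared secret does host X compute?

85

Shared key K = 8^15 mod 97.
8^1 ≡ 8 (mod 97)
8^2 = (8^1)^2 ≡ 8^2 = 64 ≡ 64 (mod 97)
8^4 = (8^2)^2 ≡ 64^2 = 4096 ≡ 22 (mod 97)
8^8 = (8^4)^2 ≡ 22^2 = 484 ≡ 96 (mod 97)
8^15 = 8^8 · 8^4 · 8^2 · 8^1 ≡ 96 · 22 · 64 · 8 ≡ 85 (mod 97).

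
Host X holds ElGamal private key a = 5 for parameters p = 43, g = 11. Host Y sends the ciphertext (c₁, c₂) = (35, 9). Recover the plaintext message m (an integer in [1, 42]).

Shared mask s = c₁^a mod p = 35^5 mod 43.
35^1 ≡ 35 (mod 43)
35^2 = (35^1)^2 ≡ 35^2 = 1225 ≡ 21 (mod 43)
35^4 = (35^2)^2 ≡ 21^2 = 441 ≡ 11 (mod 43)
35^5 = 35^4 · 35^1 ≡ 11 · 35 ≡ 41 (mod 43).
So s = 41; s⁻¹ ≡ 21 (mod 43).
m = c₂ · s⁻¹ mod 43 = 9 · 21 mod 43 = 17.

17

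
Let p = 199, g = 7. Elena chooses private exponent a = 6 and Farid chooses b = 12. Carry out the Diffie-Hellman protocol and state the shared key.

61

Farid sends B = g^b mod p = 7^12 mod 199.
7^1 ≡ 7 (mod 199)
7^2 = (7^1)^2 ≡ 7^2 = 49 ≡ 49 (mod 199)
7^4 = (7^2)^2 ≡ 49^2 = 2401 ≡ 13 (mod 199)
7^8 = (7^4)^2 ≡ 13^2 = 169 ≡ 169 (mod 199)
7^12 = 7^8 · 7^4 ≡ 169 · 13 ≡ 8 (mod 199).
So B = 8. Elena then computes K = B^a mod p = 8^6 mod 199.
8^1 ≡ 8 (mod 199)
8^2 = (8^1)^2 ≡ 8^2 = 64 ≡ 64 (mod 199)
8^4 = (8^2)^2 ≡ 64^2 = 4096 ≡ 116 (mod 199)
8^6 = 8^4 · 8^2 ≡ 116 · 64 ≡ 61 (mod 199).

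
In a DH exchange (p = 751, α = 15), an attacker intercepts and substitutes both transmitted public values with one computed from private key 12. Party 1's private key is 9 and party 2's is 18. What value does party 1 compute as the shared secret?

151

Party 1 receives an attacker's public value M = 15^12 mod 751 instead of the honest one.
15^1 ≡ 15 (mod 751)
15^2 = (15^1)^2 ≡ 15^2 = 225 ≡ 225 (mod 751)
15^4 = (15^2)^2 ≡ 225^2 = 50625 ≡ 308 (mod 751)
15^8 = (15^4)^2 ≡ 308^2 = 94864 ≡ 238 (mod 751)
15^12 = 15^8 · 15^4 ≡ 238 · 308 ≡ 457 (mod 751).
So M = 457. Party 1 computes K = M^9 mod 751.
457^1 ≡ 457 (mod 751)
457^2 = (457^1)^2 ≡ 457^2 = 208849 ≡ 71 (mod 751)
457^4 = (457^2)^2 ≡ 71^2 = 5041 ≡ 535 (mod 751)
457^8 = (457^4)^2 ≡ 535^2 = 286225 ≡ 94 (mod 751)
457^9 = 457^8 · 457^1 ≡ 94 · 457 ≡ 151 (mod 751).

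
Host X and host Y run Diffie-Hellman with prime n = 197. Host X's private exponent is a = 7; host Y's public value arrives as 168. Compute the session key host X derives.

19

Shared key K = 168^7 mod 197.
168^1 ≡ 168 (mod 197)
168^2 = (168^1)^2 ≡ 168^2 = 28224 ≡ 53 (mod 197)
168^4 = (168^2)^2 ≡ 53^2 = 2809 ≡ 51 (mod 197)
168^7 = 168^4 · 168^2 · 168^1 ≡ 51 · 53 · 168 ≡ 19 (mod 197).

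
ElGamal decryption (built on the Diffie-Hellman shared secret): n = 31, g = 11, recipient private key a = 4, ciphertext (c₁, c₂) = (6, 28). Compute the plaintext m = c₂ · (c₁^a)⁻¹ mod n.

Shared mask s = c₁^a mod n = 6^4 mod 31.
6^1 ≡ 6 (mod 31)
6^2 = (6^1)^2 ≡ 6^2 = 36 ≡ 5 (mod 31)
6^4 = (6^2)^2 ≡ 5^2 = 25 ≡ 25 (mod 31)
So s = 25; s⁻¹ ≡ 5 (mod 31).
m = c₂ · s⁻¹ mod 31 = 28 · 5 mod 31 = 16.

16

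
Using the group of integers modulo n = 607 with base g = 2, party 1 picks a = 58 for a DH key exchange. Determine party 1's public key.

Public value = 2^{58} \pmod{607}.
2^1 ≡ 2 (mod 607)
2^2 = (2^1)^2 ≡ 2^2 = 4 ≡ 4 (mod 607)
2^4 = (2^2)^2 ≡ 4^2 = 16 ≡ 16 (mod 607)
2^8 = (2^4)^2 ≡ 16^2 = 256 ≡ 256 (mod 607)
2^16 = (2^8)^2 ≡ 256^2 = 65536 ≡ 587 (mod 607)
2^32 = (2^16)^2 ≡ 587^2 = 344569 ≡ 400 (mod 607)
2^58 = 2^32 · 2^16 · 2^8 · 2^2 ≡ 400 · 587 · 256 · 4 ≡ 72 (mod 607).

72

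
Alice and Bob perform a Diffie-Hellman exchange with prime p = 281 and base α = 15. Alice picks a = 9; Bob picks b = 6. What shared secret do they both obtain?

Bob sends B = α^b mod p = 15^6 mod 281.
15^1 ≡ 15 (mod 281)
15^2 = (15^1)^2 ≡ 15^2 = 225 ≡ 225 (mod 281)
15^4 = (15^2)^2 ≡ 225^2 = 50625 ≡ 45 (mod 281)
15^6 = 15^4 · 15^2 ≡ 45 · 225 ≡ 9 (mod 281).
So B = 9. Alice then computes K = B^a mod p = 9^9 mod 281.
9^1 ≡ 9 (mod 281)
9^2 = (9^1)^2 ≡ 9^2 = 81 ≡ 81 (mod 281)
9^4 = (9^2)^2 ≡ 81^2 = 6561 ≡ 98 (mod 281)
9^8 = (9^4)^2 ≡ 98^2 = 9604 ≡ 50 (mod 281)
9^9 = 9^8 · 9^1 ≡ 50 · 9 ≡ 169 (mod 281).

169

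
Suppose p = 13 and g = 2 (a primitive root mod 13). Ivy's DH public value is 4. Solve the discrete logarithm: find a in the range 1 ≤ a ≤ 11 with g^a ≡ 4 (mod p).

2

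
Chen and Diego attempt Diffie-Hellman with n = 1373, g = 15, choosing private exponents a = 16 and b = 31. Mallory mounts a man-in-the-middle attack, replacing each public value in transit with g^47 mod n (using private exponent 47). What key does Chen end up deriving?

Chen receives Mallory's public value M = 15^47 mod 1373 instead of the honest one.
15^1 ≡ 15 (mod 1373)
15^2 = (15^1)^2 ≡ 15^2 = 225 ≡ 225 (mod 1373)
15^4 = (15^2)^2 ≡ 225^2 = 50625 ≡ 1197 (mod 1373)
15^8 = (15^4)^2 ≡ 1197^2 = 1432809 ≡ 770 (mod 1373)
15^16 = (15^8)^2 ≡ 770^2 = 592900 ≡ 1137 (mod 1373)
15^32 = (15^16)^2 ≡ 1137^2 = 1292769 ≡ 776 (mod 1373)
15^47 = 15^32 · 15^8 · 15^4 · 15^2 · 15^1 ≡ 776 · 770 · 1197 · 225 · 15 ≡ 331 (mod 1373).
So M = 331. Chen computes K = M^16 mod 1373.
331^1 ≡ 331 (mod 1373)
331^2 = (331^1)^2 ≡ 331^2 = 109561 ≡ 1094 (mod 1373)
331^4 = (331^2)^2 ≡ 1094^2 = 1196836 ≡ 953 (mod 1373)
331^8 = (331^4)^2 ≡ 953^2 = 908209 ≡ 656 (mod 1373)
331^16 = (331^8)^2 ≡ 656^2 = 430336 ≡ 587 (mod 1373)

587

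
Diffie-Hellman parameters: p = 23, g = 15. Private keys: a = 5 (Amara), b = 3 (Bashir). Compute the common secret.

21

Amara sends A = g^a mod p = 15^5 mod 23.
15^1 ≡ 15 (mod 23)
15^2 = (15^1)^2 ≡ 15^2 = 225 ≡ 18 (mod 23)
15^4 = (15^2)^2 ≡ 18^2 = 324 ≡ 2 (mod 23)
15^5 = 15^4 · 15^1 ≡ 2 · 15 ≡ 7 (mod 23).
So A = 7. Bashir then computes K = A^b mod p = 7^3 mod 23.
7^1 ≡ 7 (mod 23)
7^2 = (7^1)^2 ≡ 7^2 = 49 ≡ 3 (mod 23)
7^3 = 7^2 · 7^1 ≡ 3 · 7 ≡ 21 (mod 23).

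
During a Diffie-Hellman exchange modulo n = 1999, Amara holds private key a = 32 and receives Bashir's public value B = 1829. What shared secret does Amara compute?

Shared key K = 1829^32 mod 1999.
1829^1 ≡ 1829 (mod 1999)
1829^2 = (1829^1)^2 ≡ 1829^2 = 3345241 ≡ 914 (mod 1999)
1829^4 = (1829^2)^2 ≡ 914^2 = 835396 ≡ 1813 (mod 1999)
1829^8 = (1829^4)^2 ≡ 1813^2 = 3286969 ≡ 613 (mod 1999)
1829^16 = (1829^8)^2 ≡ 613^2 = 375769 ≡ 1956 (mod 1999)
1829^32 = (1829^16)^2 ≡ 1956^2 = 3825936 ≡ 1849 (mod 1999)

1849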